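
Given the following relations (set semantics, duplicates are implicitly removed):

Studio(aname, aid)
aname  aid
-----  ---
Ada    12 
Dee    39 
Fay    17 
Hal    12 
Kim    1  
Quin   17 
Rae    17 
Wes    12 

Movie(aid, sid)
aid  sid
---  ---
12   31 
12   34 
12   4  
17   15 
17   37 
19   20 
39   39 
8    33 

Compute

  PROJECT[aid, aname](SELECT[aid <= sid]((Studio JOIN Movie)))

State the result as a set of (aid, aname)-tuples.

{(12, Ada), (12, Hal), (12, Wes), (17, Fay), (17, Quin), (17, Rae), (39, Dee)}

Studio ⋈ Movie (natural join on aid): {(Ada, 12, 31), (Ada, 12, 34), (Ada, 12, 4), (Dee, 39, 39), (Fay, 17, 15), (Fay, 17, 37), (Hal, 12, 31), (Hal, 12, 34), (Hal, 12, 4), (Quin, 17, 15), (Quin, 17, 37), (Rae, 17, 15), (Rae, 17, 37), (Wes, 12, 31), (Wes, 12, 34), (Wes, 12, 4)}
Selection aid <= sid: {(Ada, 12, 31), (Ada, 12, 34), (Dee, 39, 39), (Fay, 17, 37), (Hal, 12, 31), (Hal, 12, 34), (Quin, 17, 37), (Rae, 17, 37), (Wes, 12, 31), (Wes, 12, 34)}
Projecting to aid, aname (3 duplicate(s) eliminated): {(12, Ada), (12, Hal), (12, Wes), (17, Fay), (17, Quin), (17, Rae), (39, Dee)}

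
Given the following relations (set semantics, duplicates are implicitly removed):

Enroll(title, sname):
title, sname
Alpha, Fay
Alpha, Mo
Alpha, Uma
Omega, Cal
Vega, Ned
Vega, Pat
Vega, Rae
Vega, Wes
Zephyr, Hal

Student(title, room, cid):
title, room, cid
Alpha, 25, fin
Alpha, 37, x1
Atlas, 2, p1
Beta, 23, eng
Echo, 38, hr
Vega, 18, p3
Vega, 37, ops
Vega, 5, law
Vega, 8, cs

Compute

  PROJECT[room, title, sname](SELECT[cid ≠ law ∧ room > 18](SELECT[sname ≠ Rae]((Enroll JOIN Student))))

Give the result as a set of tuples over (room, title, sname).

{(25, Alpha, Fay), (25, Alpha, Mo), (25, Alpha, Uma), (37, Alpha, Fay), (37, Alpha, Mo), (37, Alpha, Uma), (37, Vega, Ned), (37, Vega, Pat), (37, Vega, Wes)}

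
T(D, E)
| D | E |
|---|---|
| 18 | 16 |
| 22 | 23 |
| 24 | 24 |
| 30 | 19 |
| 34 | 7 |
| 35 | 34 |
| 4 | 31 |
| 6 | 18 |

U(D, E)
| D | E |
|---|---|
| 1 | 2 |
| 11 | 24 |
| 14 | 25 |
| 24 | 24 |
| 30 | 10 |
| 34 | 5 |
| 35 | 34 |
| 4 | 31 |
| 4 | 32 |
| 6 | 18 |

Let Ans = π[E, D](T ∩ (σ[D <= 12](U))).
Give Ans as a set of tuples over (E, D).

{(18, 6), (31, 4)}

Apply σ_{D <= 12}; surviving tuples: {(1, 2), (11, 24), (4, 31), (4, 32), (6, 18)}
Set intersection of the two operands is {(4, 31), (6, 18)}.
Projecting to E, D: {(18, 6), (31, 4)}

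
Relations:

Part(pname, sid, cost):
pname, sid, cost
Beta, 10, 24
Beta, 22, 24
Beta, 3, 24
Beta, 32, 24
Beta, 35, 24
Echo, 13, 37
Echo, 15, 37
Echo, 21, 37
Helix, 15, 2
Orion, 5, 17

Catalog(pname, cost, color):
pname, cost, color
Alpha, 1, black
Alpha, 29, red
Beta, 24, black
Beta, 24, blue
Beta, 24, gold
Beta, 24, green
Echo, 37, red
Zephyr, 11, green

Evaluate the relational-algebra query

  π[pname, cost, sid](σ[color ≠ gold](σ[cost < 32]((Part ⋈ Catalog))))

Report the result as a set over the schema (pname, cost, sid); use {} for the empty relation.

Natural join on pname, cost: {(Beta, 10, 24, black), (Beta, 10, 24, blue), (Beta, 10, 24, gold), (Beta, 10, 24, green), (Beta, 22, 24, black), (Beta, 22, 24, blue), (Beta, 22, 24, gold), (Beta, 22, 24, green), (Beta, 3, 24, black), (Beta, 3, 24, blue), (Beta, 3, 24, gold), (Beta, 3, 24, green), (Beta, 32, 24, black), (Beta, 32, 24, blue), (Beta, 32, 24, gold), (Beta, 32, 24, green), (Beta, 35, 24, black), (Beta, 35, 24, blue), (Beta, 35, 24, gold), (Beta, 35, 24, green), (Echo, 13, 37, red), (Echo, 15, 37, red), (Echo, 21, 37, red)}
Filtering on cost < 32 leaves {(Beta, 10, 24, black), (Beta, 10, 24, blue), (Beta, 10, 24, gold), (Beta, 10, 24, green), (Beta, 22, 24, black), (Beta, 22, 24, blue), (Beta, 22, 24, gold), (Beta, 22, 24, green), (Beta, 3, 24, black), (Beta, 3, 24, blue), (Beta, 3, 24, gold), (Beta, 3, 24, green), (Beta, 32, 24, black), (Beta, 32, 24, blue), (Beta, 32, 24, gold), (Beta, 32, 24, green), (Beta, 35, 24, black), (Beta, 35, 24, blue), (Beta, 35, 24, gold), (Beta, 35, 24, green)}.
Filtering on color ≠ gold leaves {(Beta, 10, 24, black), (Beta, 10, 24, blue), (Beta, 10, 24, green), (Beta, 22, 24, black), (Beta, 22, 24, blue), (Beta, 22, 24, green), (Beta, 3, 24, black), (Beta, 3, 24, blue), (Beta, 3, 24, green), (Beta, 32, 24, black), (Beta, 32, 24, blue), (Beta, 32, 24, green), (Beta, 35, 24, black), (Beta, 35, 24, blue), (Beta, 35, 24, green)}.
Keep only column(s) pname, cost, sid (10 duplicate(s) eliminated): {(Beta, 24, 10), (Beta, 24, 22), (Beta, 24, 3), (Beta, 24, 32), (Beta, 24, 35)}

{(Beta, 24, 10), (Beta, 24, 22), (Beta, 24, 3), (Beta, 24, 32), (Beta, 24, 35)}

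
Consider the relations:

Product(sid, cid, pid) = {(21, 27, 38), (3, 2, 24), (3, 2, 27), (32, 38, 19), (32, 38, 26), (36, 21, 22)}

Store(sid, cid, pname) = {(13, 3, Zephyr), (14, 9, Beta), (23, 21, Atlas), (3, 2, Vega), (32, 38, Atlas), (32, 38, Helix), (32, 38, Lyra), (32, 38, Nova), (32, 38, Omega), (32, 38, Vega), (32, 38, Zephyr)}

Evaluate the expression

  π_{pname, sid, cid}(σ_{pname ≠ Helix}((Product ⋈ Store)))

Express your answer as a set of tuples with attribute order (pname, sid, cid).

{(Atlas, 32, 38), (Lyra, 32, 38), (Nova, 32, 38), (Omega, 32, 38), (Vega, 3, 2), (Vega, 32, 38), (Zephyr, 32, 38)}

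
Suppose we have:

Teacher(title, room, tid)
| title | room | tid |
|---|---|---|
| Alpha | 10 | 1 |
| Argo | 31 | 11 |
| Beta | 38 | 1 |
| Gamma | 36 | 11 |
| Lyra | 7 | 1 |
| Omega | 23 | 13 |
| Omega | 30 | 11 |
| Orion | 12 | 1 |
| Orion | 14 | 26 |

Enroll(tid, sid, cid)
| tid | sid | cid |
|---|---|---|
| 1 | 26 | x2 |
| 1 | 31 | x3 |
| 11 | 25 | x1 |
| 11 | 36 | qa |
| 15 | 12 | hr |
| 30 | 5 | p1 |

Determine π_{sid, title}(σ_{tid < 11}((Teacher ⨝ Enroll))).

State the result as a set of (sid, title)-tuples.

{(26, Alpha), (26, Beta), (26, Lyra), (26, Orion), (31, Alpha), (31, Beta), (31, Lyra), (31, Orion)}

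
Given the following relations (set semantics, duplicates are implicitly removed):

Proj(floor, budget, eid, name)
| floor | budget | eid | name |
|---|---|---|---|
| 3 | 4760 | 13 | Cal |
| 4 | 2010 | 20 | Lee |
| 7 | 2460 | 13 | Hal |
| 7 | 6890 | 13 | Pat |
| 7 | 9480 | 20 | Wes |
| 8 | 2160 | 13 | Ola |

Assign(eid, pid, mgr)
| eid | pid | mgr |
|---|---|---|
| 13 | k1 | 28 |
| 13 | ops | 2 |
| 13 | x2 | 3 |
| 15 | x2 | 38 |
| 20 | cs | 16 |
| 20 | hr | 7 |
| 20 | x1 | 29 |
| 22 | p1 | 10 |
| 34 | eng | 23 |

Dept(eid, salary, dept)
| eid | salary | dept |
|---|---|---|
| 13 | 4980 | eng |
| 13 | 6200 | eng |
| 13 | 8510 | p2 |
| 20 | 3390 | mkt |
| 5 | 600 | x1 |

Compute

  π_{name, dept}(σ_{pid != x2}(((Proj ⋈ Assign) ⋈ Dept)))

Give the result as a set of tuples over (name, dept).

Natural join on eid: {(3, 4760, 13, Cal, k1, 28), (3, 4760, 13, Cal, ops, 2), (3, 4760, 13, Cal, x2, 3), (4, 2010, 20, Lee, cs, 16), (4, 2010, 20, Lee, hr, 7), (4, 2010, 20, Lee, x1, 29), (7, 2460, 13, Hal, k1, 28), (7, 2460, 13, Hal, ops, 2), (7, 2460, 13, Hal, x2, 3), (7, 6890, 13, Pat, k1, 28), (7, 6890, 13, Pat, ops, 2), (7, 6890, 13, Pat, x2, 3), (7, 9480, 20, Wes, cs, 16), (7, 9480, 20, Wes, hr, 7), (7, 9480, 20, Wes, x1, 29), (8, 2160, 13, Ola, k1, 28), (8, 2160, 13, Ola, ops, 2), (8, 2160, 13, Ola, x2, 3)}
Natural join on eid: {(3, 4760, 13, Cal, k1, 28, 4980, eng), (3, 4760, 13, Cal, k1, 28, 6200, eng), (3, 4760, 13, Cal, k1, 28, 8510, p2), (3, 4760, 13, Cal, ops, 2, 4980, eng), (3, 4760, 13, Cal, ops, 2, 6200, eng), (3, 4760, 13, Cal, ops, 2, 8510, p2), (3, 4760, 13, Cal, x2, 3, 4980, eng), (3, 4760, 13, Cal, x2, 3, 6200, eng), (3, 4760, 13, Cal, x2, 3, 8510, p2), (4, 2010, 20, Lee, cs, 16, 3390, mkt), (4, 2010, 20, Lee, hr, 7, 3390, mkt), (4, 2010, 20, Lee, x1, 29, 3390, mkt), (7, 2460, 13, Hal, k1, 28, 4980, eng), (7, 2460, 13, Hal, k1, 28, 6200, eng), (7, 2460, 13, Hal, k1, 28, 8510, p2), (7, 2460, 13, Hal, ops, 2, 4980, eng), (7, 2460, 13, Hal, ops, 2, 6200, eng), (7, 2460, 13, Hal, ops, 2, 8510, p2), (7, 2460, 13, Hal, x2, 3, 4980, eng), (7, 2460, 13, Hal, x2, 3, 6200, eng), (7, 2460, 13, Hal, x2, 3, 8510, p2), (7, 6890, 13, Pat, k1, 28, 4980, eng), (7, 6890, 13, Pat, k1, 28, 6200, eng), (7, 6890, 13, Pat, k1, 28, 8510, p2), (7, 6890, 13, Pat, ops, 2, 4980, eng), (7, 6890, 13, Pat, ops, 2, 6200, eng), (7, 6890, 13, Pat, ops, 2, 8510, p2), (7, 6890, 13, Pat, x2, 3, 4980, eng), (7, 6890, 13, Pat, x2, 3, 6200, eng), (7, 6890, 13, Pat, x2, 3, 8510, p2), (7, 9480, 20, Wes, cs, 16, 3390, mkt), (7, 9480, 20, Wes, hr, 7, 3390, mkt), (7, 9480, 20, Wes, x1, 29, 3390, mkt), (8, 2160, 13, Ola, k1, 28, 4980, eng), (8, 2160, 13, Ola, k1, 28, 6200, eng), (8, 2160, 13, Ola, k1, 28, 8510, p2), (8, 2160, 13, Ola, ops, 2, 4980, eng), (8, 2160, 13, Ola, ops, 2, 6200, eng), (8, 2160, 13, Ola, ops, 2, 8510, p2), (8, 2160, 13, Ola, x2, 3, 4980, eng), (8, 2160, 13, Ola, x2, 3, 6200, eng), (8, 2160, 13, Ola, x2, 3, 8510, p2)}
Filtering on pid != x2 leaves {(3, 4760, 13, Cal, k1, 28, 4980, eng), (3, 4760, 13, Cal, k1, 28, 6200, eng), (3, 4760, 13, Cal, k1, 28, 8510, p2), (3, 4760, 13, Cal, ops, 2, 4980, eng), (3, 4760, 13, Cal, ops, 2, 6200, eng), (3, 4760, 13, Cal, ops, 2, 8510, p2), (4, 2010, 20, Lee, cs, 16, 3390, mkt), (4, 2010, 20, Lee, hr, 7, 3390, mkt), (4, 2010, 20, Lee, x1, 29, 3390, mkt), (7, 2460, 13, Hal, k1, 28, 4980, eng), (7, 2460, 13, Hal, k1, 28, 6200, eng), (7, 2460, 13, Hal, k1, 28, 8510, p2), (7, 2460, 13, Hal, ops, 2, 4980, eng), (7, 2460, 13, Hal, ops, 2, 6200, eng), (7, 2460, 13, Hal, ops, 2, 8510, p2), (7, 6890, 13, Pat, k1, 28, 4980, eng), (7, 6890, 13, Pat, k1, 28, 6200, eng), (7, 6890, 13, Pat, k1, 28, 8510, p2), (7, 6890, 13, Pat, ops, 2, 4980, eng), (7, 6890, 13, Pat, ops, 2, 6200, eng), (7, 6890, 13, Pat, ops, 2, 8510, p2), (7, 9480, 20, Wes, cs, 16, 3390, mkt), (7, 9480, 20, Wes, hr, 7, 3390, mkt), (7, 9480, 20, Wes, x1, 29, 3390, mkt), (8, 2160, 13, Ola, k1, 28, 4980, eng), (8, 2160, 13, Ola, k1, 28, 6200, eng), (8, 2160, 13, Ola, k1, 28, 8510, p2), (8, 2160, 13, Ola, ops, 2, 4980, eng), (8, 2160, 13, Ola, ops, 2, 6200, eng), (8, 2160, 13, Ola, ops, 2, 8510, p2)}.
π_{name, dept} gives {(Cal, eng), (Cal, p2), (Hal, eng), (Hal, p2), (Lee, mkt), (Ola, eng), (Ola, p2), (Pat, eng), (Pat, p2), (Wes, mkt)} (20 duplicate(s) eliminated).

{(Cal, eng), (Cal, p2), (Hal, eng), (Hal, p2), (Lee, mkt), (Ola, eng), (Ola, p2), (Pat, eng), (Pat, p2), (Wes, mkt)}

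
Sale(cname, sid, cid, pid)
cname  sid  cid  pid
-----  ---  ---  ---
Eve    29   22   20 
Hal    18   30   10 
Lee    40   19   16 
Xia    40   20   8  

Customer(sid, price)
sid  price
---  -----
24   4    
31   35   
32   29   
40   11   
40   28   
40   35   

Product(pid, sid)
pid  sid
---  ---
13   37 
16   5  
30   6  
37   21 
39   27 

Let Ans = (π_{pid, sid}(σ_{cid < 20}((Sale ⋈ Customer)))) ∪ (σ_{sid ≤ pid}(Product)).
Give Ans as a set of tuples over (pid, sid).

{(16, 40), (16, 5), (30, 6), (37, 21), (39, 27)}

Natural join on sid: {(Lee, 40, 19, 16, 11), (Lee, 40, 19, 16, 28), (Lee, 40, 19, 16, 35), (Xia, 40, 20, 8, 11), (Xia, 40, 20, 8, 28), (Xia, 40, 20, 8, 35)}
Selection cid < 20: {(Lee, 40, 19, 16, 11), (Lee, 40, 19, 16, 28), (Lee, 40, 19, 16, 35)}
Keep only column(s) pid, sid (2 duplicate(s) eliminated): {(16, 40)}
Selection sid ≤ pid: {(16, 5), (30, 6), (37, 21), (39, 27)}
Set union of the two operands is {(16, 40), (16, 5), (30, 6), (37, 21), (39, 27)}.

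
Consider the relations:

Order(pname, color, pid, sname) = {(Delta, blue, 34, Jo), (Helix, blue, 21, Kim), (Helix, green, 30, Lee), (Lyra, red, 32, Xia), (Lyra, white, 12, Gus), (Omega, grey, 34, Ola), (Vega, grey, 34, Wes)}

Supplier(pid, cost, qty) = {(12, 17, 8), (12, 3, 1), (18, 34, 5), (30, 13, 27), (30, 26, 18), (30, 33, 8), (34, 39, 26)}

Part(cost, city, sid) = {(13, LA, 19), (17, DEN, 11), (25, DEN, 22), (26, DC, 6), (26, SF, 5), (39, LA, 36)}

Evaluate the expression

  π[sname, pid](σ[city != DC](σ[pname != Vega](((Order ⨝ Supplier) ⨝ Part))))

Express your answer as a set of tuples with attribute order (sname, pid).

{(Gus, 12), (Jo, 34), (Lee, 30), (Ola, 34)}

Joining Order and Supplier on pid yields {(Delta, blue, 34, Jo, 39, 26), (Helix, green, 30, Lee, 13, 27), (Helix, green, 30, Lee, 26, 18), (Helix, green, 30, Lee, 33, 8), (Lyra, white, 12, Gus, 17, 8), (Lyra, white, 12, Gus, 3, 1), (Omega, grey, 34, Ola, 39, 26), (Vega, grey, 34, Wes, 39, 26)}.
Joining (Order ⨝ Supplier) and Part on cost yields {(Delta, blue, 34, Jo, 39, 26, LA, 36), (Helix, green, 30, Lee, 13, 27, LA, 19), (Helix, green, 30, Lee, 26, 18, DC, 6), (Helix, green, 30, Lee, 26, 18, SF, 5), (Lyra, white, 12, Gus, 17, 8, DEN, 11), (Omega, grey, 34, Ola, 39, 26, LA, 36), (Vega, grey, 34, Wes, 39, 26, LA, 36)}.
Apply σ_{pname != Vega}; surviving tuples: {(Delta, blue, 34, Jo, 39, 26, LA, 36), (Helix, green, 30, Lee, 13, 27, LA, 19), (Helix, green, 30, Lee, 26, 18, DC, 6), (Helix, green, 30, Lee, 26, 18, SF, 5), (Lyra, white, 12, Gus, 17, 8, DEN, 11), (Omega, grey, 34, Ola, 39, 26, LA, 36)}
Apply σ_{city != DC}; surviving tuples: {(Delta, blue, 34, Jo, 39, 26, LA, 36), (Helix, green, 30, Lee, 13, 27, LA, 19), (Helix, green, 30, Lee, 26, 18, SF, 5), (Lyra, white, 12, Gus, 17, 8, DEN, 11), (Omega, grey, 34, Ola, 39, 26, LA, 36)}
π_{sname, pid} gives {(Gus, 12), (Jo, 34), (Lee, 30), (Ola, 34)} (1 duplicate(s) eliminated).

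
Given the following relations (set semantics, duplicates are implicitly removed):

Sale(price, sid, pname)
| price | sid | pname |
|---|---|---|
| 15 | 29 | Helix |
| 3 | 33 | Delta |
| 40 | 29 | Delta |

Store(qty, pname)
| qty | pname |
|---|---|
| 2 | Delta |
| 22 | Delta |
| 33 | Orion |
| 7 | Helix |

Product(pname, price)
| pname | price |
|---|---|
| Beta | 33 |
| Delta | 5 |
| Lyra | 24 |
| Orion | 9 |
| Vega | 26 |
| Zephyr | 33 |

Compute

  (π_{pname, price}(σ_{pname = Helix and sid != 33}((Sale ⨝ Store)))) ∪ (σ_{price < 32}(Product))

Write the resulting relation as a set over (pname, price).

{(Delta, 5), (Helix, 15), (Lyra, 24), (Orion, 9), (Vega, 26)}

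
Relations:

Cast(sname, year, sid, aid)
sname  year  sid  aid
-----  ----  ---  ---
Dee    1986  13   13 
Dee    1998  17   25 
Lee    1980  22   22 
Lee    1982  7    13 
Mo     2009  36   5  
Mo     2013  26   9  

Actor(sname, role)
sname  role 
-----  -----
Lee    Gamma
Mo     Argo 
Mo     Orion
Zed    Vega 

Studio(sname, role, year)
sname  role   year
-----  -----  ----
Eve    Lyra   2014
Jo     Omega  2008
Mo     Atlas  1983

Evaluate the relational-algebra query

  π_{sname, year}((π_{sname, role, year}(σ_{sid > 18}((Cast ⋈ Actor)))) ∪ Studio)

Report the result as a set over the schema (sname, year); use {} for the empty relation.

{(Eve, 2014), (Jo, 2008), (Lee, 1980), (Mo, 1983), (Mo, 2009), (Mo, 2013)}

Natural join on sname: {(Lee, 1980, 22, 22, Gamma), (Lee, 1982, 7, 13, Gamma), (Mo, 2009, 36, 5, Argo), (Mo, 2009, 36, 5, Orion), (Mo, 2013, 26, 9, Argo), (Mo, 2013, 26, 9, Orion)}
σ[sid > 18]: keep tuples satisfying sid > 18 → {(Lee, 1980, 22, 22, Gamma), (Mo, 2009, 36, 5, Argo), (Mo, 2009, 36, 5, Orion), (Mo, 2013, 26, 9, Argo), (Mo, 2013, 26, 9, Orion)}
π[sname, role, year]: project onto (sname, role, year) → {(Lee, Gamma, 1980), (Mo, Argo, 2009), (Mo, Argo, 2013), (Mo, Orion, 2009), (Mo, Orion, 2013)}
Set union of the two operands is {(Eve, Lyra, 2014), (Jo, Omega, 2008), (Lee, Gamma, 1980), (Mo, Argo, 2009), (Mo, Argo, 2013), (Mo, Atlas, 1983), (Mo, Orion, 2009), (Mo, Orion, 2013)}.
π[sname, year]: project onto (sname, year) (2 duplicate(s) eliminated) → {(Eve, 2014), (Jo, 2008), (Lee, 1980), (Mo, 1983), (Mo, 2009), (Mo, 2013)}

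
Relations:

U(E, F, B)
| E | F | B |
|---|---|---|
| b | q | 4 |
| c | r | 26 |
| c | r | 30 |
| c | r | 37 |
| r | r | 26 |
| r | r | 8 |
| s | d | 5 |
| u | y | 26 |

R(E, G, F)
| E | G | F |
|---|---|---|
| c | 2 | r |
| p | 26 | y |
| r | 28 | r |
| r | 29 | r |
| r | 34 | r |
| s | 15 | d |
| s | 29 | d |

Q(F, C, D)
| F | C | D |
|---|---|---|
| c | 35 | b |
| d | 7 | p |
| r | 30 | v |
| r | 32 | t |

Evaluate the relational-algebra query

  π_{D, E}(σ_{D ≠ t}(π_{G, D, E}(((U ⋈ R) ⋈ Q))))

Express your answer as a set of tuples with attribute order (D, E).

U ⋈ R (natural join on E, F): {(c, r, 26, 2), (c, r, 30, 2), (c, r, 37, 2), (r, r, 26, 28), (r, r, 26, 29), (r, r, 26, 34), (r, r, 8, 28), (r, r, 8, 29), (r, r, 8, 34), (s, d, 5, 15), (s, d, 5, 29)}
(U ⋈ R) ⋈ Q (natural join on F): {(c, r, 26, 2, 30, v), (c, r, 26, 2, 32, t), (c, r, 30, 2, 30, v), (c, r, 30, 2, 32, t), (c, r, 37, 2, 30, v), (c, r, 37, 2, 32, t), (r, r, 26, 28, 30, v), (r, r, 26, 28, 32, t), (r, r, 26, 29, 30, v), (r, r, 26, 29, 32, t), (r, r, 26, 34, 30, v), (r, r, 26, 34, 32, t), (r, r, 8, 28, 30, v), (r, r, 8, 28, 32, t), (r, r, 8, 29, 30, v), (r, r, 8, 29, 32, t), (r, r, 8, 34, 30, v), (r, r, 8, 34, 32, t), (s, d, 5, 15, 7, p), (s, d, 5, 29, 7, p)}
Projecting to G, D, E (10 duplicate(s) eliminated): {(15, p, s), (2, t, c), (2, v, c), (28, t, r), (28, v, r), (29, p, s), (29, t, r), (29, v, r), (34, t, r), (34, v, r)}
Filtering on D ≠ t leaves {(15, p, s), (2, v, c), (28, v, r), (29, p, s), (29, v, r), (34, v, r)}.
Projecting to D, E (3 duplicate(s) eliminated): {(p, s), (v, c), (v, r)}

{(p, s), (v, c), (v, r)}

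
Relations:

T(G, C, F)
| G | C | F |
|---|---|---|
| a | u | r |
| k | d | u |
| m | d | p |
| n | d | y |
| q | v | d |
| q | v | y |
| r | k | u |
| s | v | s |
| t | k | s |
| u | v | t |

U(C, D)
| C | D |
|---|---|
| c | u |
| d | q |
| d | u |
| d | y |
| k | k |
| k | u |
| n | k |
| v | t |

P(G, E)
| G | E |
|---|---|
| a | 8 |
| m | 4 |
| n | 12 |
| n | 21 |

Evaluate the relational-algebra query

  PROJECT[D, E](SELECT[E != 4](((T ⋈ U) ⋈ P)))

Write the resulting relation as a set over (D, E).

{(q, 12), (q, 21), (u, 12), (u, 21), (y, 12), (y, 21)}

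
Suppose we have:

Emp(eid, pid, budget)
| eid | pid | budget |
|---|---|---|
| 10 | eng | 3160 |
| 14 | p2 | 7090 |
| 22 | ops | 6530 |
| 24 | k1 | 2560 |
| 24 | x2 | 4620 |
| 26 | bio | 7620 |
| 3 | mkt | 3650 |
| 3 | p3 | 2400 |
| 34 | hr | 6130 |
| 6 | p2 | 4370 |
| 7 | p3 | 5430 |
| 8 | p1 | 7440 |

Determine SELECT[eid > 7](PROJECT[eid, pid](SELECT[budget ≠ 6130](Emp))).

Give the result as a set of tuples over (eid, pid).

{(10, eng), (14, p2), (22, ops), (24, k1), (24, x2), (26, bio), (8, p1)}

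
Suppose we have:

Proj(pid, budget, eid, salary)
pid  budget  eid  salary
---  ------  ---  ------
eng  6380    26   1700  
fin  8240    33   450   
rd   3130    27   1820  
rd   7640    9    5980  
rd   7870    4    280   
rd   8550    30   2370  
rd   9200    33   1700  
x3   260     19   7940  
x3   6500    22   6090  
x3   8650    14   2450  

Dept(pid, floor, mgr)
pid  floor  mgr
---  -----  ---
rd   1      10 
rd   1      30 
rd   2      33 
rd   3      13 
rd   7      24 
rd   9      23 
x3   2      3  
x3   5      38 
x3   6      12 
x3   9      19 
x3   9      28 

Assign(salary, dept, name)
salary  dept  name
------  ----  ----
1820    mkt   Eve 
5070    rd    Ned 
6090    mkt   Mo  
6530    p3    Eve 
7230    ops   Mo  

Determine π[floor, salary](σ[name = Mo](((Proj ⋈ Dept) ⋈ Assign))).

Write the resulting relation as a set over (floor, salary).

{(2, 6090), (5, 6090), (6, 6090), (9, 6090)}

Natural join on pid: {(rd, 3130, 27, 1820, 1, 10), (rd, 3130, 27, 1820, 1, 30), (rd, 3130, 27, 1820, 2, 33), (rd, 3130, 27, 1820, 3, 13), (rd, 3130, 27, 1820, 7, 24), (rd, 3130, 27, 1820, 9, 23), (rd, 7640, 9, 5980, 1, 10), (rd, 7640, 9, 5980, 1, 30), (rd, 7640, 9, 5980, 2, 33), (rd, 7640, 9, 5980, 3, 13), (rd, 7640, 9, 5980, 7, 24), (rd, 7640, 9, 5980, 9, 23), (rd, 7870, 4, 280, 1, 10), (rd, 7870, 4, 280, 1, 30), (rd, 7870, 4, 280, 2, 33), (rd, 7870, 4, 280, 3, 13), (rd, 7870, 4, 280, 7, 24), (rd, 7870, 4, 280, 9, 23), (rd, 8550, 30, 2370, 1, 10), (rd, 8550, 30, 2370, 1, 30), (rd, 8550, 30, 2370, 2, 33), (rd, 8550, 30, 2370, 3, 13), (rd, 8550, 30, 2370, 7, 24), (rd, 8550, 30, 2370, 9, 23), (rd, 9200, 33, 1700, 1, 10), (rd, 9200, 33, 1700, 1, 30), (rd, 9200, 33, 1700, 2, 33), (rd, 9200, 33, 1700, 3, 13), (rd, 9200, 33, 1700, 7, 24), (rd, 9200, 33, 1700, 9, 23), (x3, 260, 19, 7940, 2, 3), (x3, 260, 19, 7940, 5, 38), (x3, 260, 19, 7940, 6, 12), (x3, 260, 19, 7940, 9, 19), (x3, 260, 19, 7940, 9, 28), (x3, 6500, 22, 6090, 2, 3), (x3, 6500, 22, 6090, 5, 38), (x3, 6500, 22, 6090, 6, 12), (x3, 6500, 22, 6090, 9, 19), (x3, 6500, 22, 6090, 9, 28), (x3, 8650, 14, 2450, 2, 3), (x3, 8650, 14, 2450, 5, 38), (x3, 8650, 14, 2450, 6, 12), (x3, 8650, 14, 2450, 9, 19), (x3, 8650, 14, 2450, 9, 28)}
Natural join on salary: {(rd, 3130, 27, 1820, 1, 10, mkt, Eve), (rd, 3130, 27, 1820, 1, 30, mkt, Eve), (rd, 3130, 27, 1820, 2, 33, mkt, Eve), (rd, 3130, 27, 1820, 3, 13, mkt, Eve), (rd, 3130, 27, 1820, 7, 24, mkt, Eve), (rd, 3130, 27, 1820, 9, 23, mkt, Eve), (x3, 6500, 22, 6090, 2, 3, mkt, Mo), (x3, 6500, 22, 6090, 5, 38, mkt, Mo), (x3, 6500, 22, 6090, 6, 12, mkt, Mo), (x3, 6500, 22, 6090, 9, 19, mkt, Mo), (x3, 6500, 22, 6090, 9, 28, mkt, Mo)}
Apply σ_{name = Mo}; surviving tuples: {(x3, 6500, 22, 6090, 2, 3, mkt, Mo), (x3, 6500, 22, 6090, 5, 38, mkt, Mo), (x3, 6500, 22, 6090, 6, 12, mkt, Mo), (x3, 6500, 22, 6090, 9, 19, mkt, Mo), (x3, 6500, 22, 6090, 9, 28, mkt, Mo)}
π_{floor, salary} gives {(2, 6090), (5, 6090), (6, 6090), (9, 6090)} (1 duplicate(s) eliminated).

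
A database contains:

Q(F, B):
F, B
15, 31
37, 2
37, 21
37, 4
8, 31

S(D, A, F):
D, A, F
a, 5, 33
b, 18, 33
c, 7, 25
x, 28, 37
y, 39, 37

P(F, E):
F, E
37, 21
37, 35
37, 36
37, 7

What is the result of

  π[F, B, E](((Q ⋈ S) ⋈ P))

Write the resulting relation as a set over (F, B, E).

{(37, 2, 21), (37, 2, 35), (37, 2, 36), (37, 2, 7), (37, 21, 21), (37, 21, 35), (37, 21, 36), (37, 21, 7), (37, 4, 21), (37, 4, 35), (37, 4, 36), (37, 4, 7)}

Q ⋈ S (natural join on F): {(37, 2, x, 28), (37, 2, y, 39), (37, 21, x, 28), (37, 21, y, 39), (37, 4, x, 28), (37, 4, y, 39)}
(Q ⋈ S) ⋈ P (natural join on F): {(37, 2, x, 28, 21), (37, 2, x, 28, 35), (37, 2, x, 28, 36), (37, 2, x, 28, 7), (37, 2, y, 39, 21), (37, 2, y, 39, 35), (37, 2, y, 39, 36), (37, 2, y, 39, 7), (37, 21, x, 28, 21), (37, 21, x, 28, 35), (37, 21, x, 28, 36), (37, 21, x, 28, 7), (37, 21, y, 39, 21), (37, 21, y, 39, 35), (37, 21, y, 39, 36), (37, 21, y, 39, 7), (37, 4, x, 28, 21), (37, 4, x, 28, 35), (37, 4, x, 28, 36), (37, 4, x, 28, 7), (37, 4, y, 39, 21), (37, 4, y, 39, 35), (37, 4, y, 39, 36), (37, 4, y, 39, 7)}
π_{F, B, E} gives {(37, 2, 21), (37, 2, 35), (37, 2, 36), (37, 2, 7), (37, 21, 21), (37, 21, 35), (37, 21, 36), (37, 21, 7), (37, 4, 21), (37, 4, 35), (37, 4, 36), (37, 4, 7)} (12 duplicate(s) eliminated).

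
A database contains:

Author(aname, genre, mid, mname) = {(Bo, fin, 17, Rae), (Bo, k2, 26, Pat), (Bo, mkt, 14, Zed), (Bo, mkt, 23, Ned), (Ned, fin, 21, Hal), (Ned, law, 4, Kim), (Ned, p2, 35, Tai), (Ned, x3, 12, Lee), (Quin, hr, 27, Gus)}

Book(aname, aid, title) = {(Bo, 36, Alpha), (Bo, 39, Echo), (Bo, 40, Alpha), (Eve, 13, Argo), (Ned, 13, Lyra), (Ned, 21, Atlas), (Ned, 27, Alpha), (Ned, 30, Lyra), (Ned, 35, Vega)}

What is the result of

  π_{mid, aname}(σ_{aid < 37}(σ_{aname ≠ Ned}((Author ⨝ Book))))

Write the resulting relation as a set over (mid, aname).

{(14, Bo), (17, Bo), (23, Bo), (26, Bo)}

Natural join on aname: {(Bo, fin, 17, Rae, 36, Alpha), (Bo, fin, 17, Rae, 39, Echo), (Bo, fin, 17, Rae, 40, Alpha), (Bo, k2, 26, Pat, 36, Alpha), (Bo, k2, 26, Pat, 39, Echo), (Bo, k2, 26, Pat, 40, Alpha), (Bo, mkt, 14, Zed, 36, Alpha), (Bo, mkt, 14, Zed, 39, Echo), (Bo, mkt, 14, Zed, 40, Alpha), (Bo, mkt, 23, Ned, 36, Alpha), (Bo, mkt, 23, Ned, 39, Echo), (Bo, mkt, 23, Ned, 40, Alpha), (Ned, fin, 21, Hal, 13, Lyra), (Ned, fin, 21, Hal, 21, Atlas), (Ned, fin, 21, Hal, 27, Alpha), (Ned, fin, 21, Hal, 30, Lyra), (Ned, fin, 21, Hal, 35, Vega), (Ned, law, 4, Kim, 13, Lyra), (Ned, law, 4, Kim, 21, Atlas), (Ned, law, 4, Kim, 27, Alpha), (Ned, law, 4, Kim, 30, Lyra), (Ned, law, 4, Kim, 35, Vega), (Ned, p2, 35, Tai, 13, Lyra), (Ned, p2, 35, Tai, 21, Atlas), (Ned, p2, 35, Tai, 27, Alpha), (Ned, p2, 35, Tai, 30, Lyra), (Ned, p2, 35, Tai, 35, Vega), (Ned, x3, 12, Lee, 13, Lyra), (Ned, x3, 12, Lee, 21, Atlas), (Ned, x3, 12, Lee, 27, Alpha), (Ned, x3, 12, Lee, 30, Lyra), (Ned, x3, 12, Lee, 35, Vega)}
σ[aname ≠ Ned]: keep tuples satisfying aname ≠ Ned → {(Bo, fin, 17, Rae, 36, Alpha), (Bo, fin, 17, Rae, 39, Echo), (Bo, fin, 17, Rae, 40, Alpha), (Bo, k2, 26, Pat, 36, Alpha), (Bo, k2, 26, Pat, 39, Echo), (Bo, k2, 26, Pat, 40, Alpha), (Bo, mkt, 14, Zed, 36, Alpha), (Bo, mkt, 14, Zed, 39, Echo), (Bo, mkt, 14, Zed, 40, Alpha), (Bo, mkt, 23, Ned, 36, Alpha), (Bo, mkt, 23, Ned, 39, Echo), (Bo, mkt, 23, Ned, 40, Alpha)}
σ[aid < 37]: keep tuples satisfying aid < 37 → {(Bo, fin, 17, Rae, 36, Alpha), (Bo, k2, 26, Pat, 36, Alpha), (Bo, mkt, 14, Zed, 36, Alpha), (Bo, mkt, 23, Ned, 36, Alpha)}
Keep only column(s) mid, aname: {(14, Bo), (17, Bo), (23, Bo), (26, Bo)}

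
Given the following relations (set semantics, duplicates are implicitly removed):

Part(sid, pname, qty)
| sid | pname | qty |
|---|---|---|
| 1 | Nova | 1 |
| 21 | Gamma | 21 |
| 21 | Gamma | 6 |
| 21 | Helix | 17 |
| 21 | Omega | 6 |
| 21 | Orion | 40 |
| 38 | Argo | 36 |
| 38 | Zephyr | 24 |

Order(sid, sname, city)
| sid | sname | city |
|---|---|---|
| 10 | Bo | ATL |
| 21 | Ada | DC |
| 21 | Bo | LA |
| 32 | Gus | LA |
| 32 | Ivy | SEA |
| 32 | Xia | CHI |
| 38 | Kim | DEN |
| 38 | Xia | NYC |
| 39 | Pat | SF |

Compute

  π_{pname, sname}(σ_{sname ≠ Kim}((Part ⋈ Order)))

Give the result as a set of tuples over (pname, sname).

{(Argo, Xia), (Gamma, Ada), (Gamma, Bo), (Helix, Ada), (Helix, Bo), (Omega, Ada), (Omega, Bo), (Orion, Ada), (Orion, Bo), (Zephyr, Xia)}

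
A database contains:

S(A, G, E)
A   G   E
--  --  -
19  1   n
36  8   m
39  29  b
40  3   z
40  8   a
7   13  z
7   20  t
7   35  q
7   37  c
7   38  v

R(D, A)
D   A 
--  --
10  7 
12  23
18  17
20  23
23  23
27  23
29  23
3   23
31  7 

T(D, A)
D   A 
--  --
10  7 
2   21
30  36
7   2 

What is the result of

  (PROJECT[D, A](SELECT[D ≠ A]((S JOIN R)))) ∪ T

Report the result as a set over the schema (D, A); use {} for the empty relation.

Natural join on A: {(7, 13, z, 10), (7, 13, z, 31), (7, 20, t, 10), (7, 20, t, 31), (7, 35, q, 10), (7, 35, q, 31), (7, 37, c, 10), (7, 37, c, 31), (7, 38, v, 10), (7, 38, v, 31)}
σ[D ≠ A]: keep tuples satisfying D ≠ A → {(7, 13, z, 10), (7, 13, z, 31), (7, 20, t, 10), (7, 20, t, 31), (7, 35, q, 10), (7, 35, q, 31), (7, 37, c, 10), (7, 37, c, 31), (7, 38, v, 10), (7, 38, v, 31)}
π_{D, A} gives {(10, 7), (31, 7)} (8 duplicate(s) eliminated).
Set union of the two operands is {(10, 7), (2, 21), (30, 36), (31, 7), (7, 2)}.

{(10, 7), (2, 21), (30, 36), (31, 7), (7, 2)}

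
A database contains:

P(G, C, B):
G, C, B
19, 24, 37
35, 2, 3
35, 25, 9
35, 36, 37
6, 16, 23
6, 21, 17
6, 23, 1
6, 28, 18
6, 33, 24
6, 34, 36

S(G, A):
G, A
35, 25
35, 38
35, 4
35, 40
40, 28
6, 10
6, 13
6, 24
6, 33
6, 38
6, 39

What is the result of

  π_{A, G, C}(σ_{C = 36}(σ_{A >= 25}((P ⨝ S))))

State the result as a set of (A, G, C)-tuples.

P ⋈ S (natural join on G): {(35, 2, 3, 25), (35, 2, 3, 38), (35, 2, 3, 4), (35, 2, 3, 40), (35, 25, 9, 25), (35, 25, 9, 38), (35, 25, 9, 4), (35, 25, 9, 40), (35, 36, 37, 25), (35, 36, 37, 38), (35, 36, 37, 4), (35, 36, 37, 40), (6, 16, 23, 10), (6, 16, 23, 13), (6, 16, 23, 24), (6, 16, 23, 33), (6, 16, 23, 38), (6, 16, 23, 39), (6, 21, 17, 10), (6, 21, 17, 13), (6, 21, 17, 24), (6, 21, 17, 33), (6, 21, 17, 38), (6, 21, 17, 39), (6, 23, 1, 10), (6, 23, 1, 13), (6, 23, 1, 24), (6, 23, 1, 33), (6, 23, 1, 38), (6, 23, 1, 39), (6, 28, 18, 10), (6, 28, 18, 13), (6, 28, 18, 24), (6, 28, 18, 33), (6, 28, 18, 38), (6, 28, 18, 39), (6, 33, 24, 10), (6, 33, 24, 13), (6, 33, 24, 24), (6, 33, 24, 33), (6, 33, 24, 38), (6, 33, 24, 39), (6, 34, 36, 10), (6, 34, 36, 13), (6, 34, 36, 24), (6, 34, 36, 33), (6, 34, 36, 38), (6, 34, 36, 39)}
Apply σ_{A >= 25}; surviving tuples: {(35, 2, 3, 25), (35, 2, 3, 38), (35, 2, 3, 40), (35, 25, 9, 25), (35, 25, 9, 38), (35, 25, 9, 40), (35, 36, 37, 25), (35, 36, 37, 38), (35, 36, 37, 40), (6, 16, 23, 33), (6, 16, 23, 38), (6, 16, 23, 39), (6, 21, 17, 33), (6, 21, 17, 38), (6, 21, 17, 39), (6, 23, 1, 33), (6, 23, 1, 38), (6, 23, 1, 39), (6, 28, 18, 33), (6, 28, 18, 38), (6, 28, 18, 39), (6, 33, 24, 33), (6, 33, 24, 38), (6, 33, 24, 39), (6, 34, 36, 33), (6, 34, 36, 38), (6, 34, 36, 39)}
Apply σ_{C = 36}; surviving tuples: {(35, 36, 37, 25), (35, 36, 37, 38), (35, 36, 37, 40)}
π_{A, G, C} gives {(25, 35, 36), (38, 35, 36), (40, 35, 36)}.

{(25, 35, 36), (38, 35, 36), (40, 35, 36)}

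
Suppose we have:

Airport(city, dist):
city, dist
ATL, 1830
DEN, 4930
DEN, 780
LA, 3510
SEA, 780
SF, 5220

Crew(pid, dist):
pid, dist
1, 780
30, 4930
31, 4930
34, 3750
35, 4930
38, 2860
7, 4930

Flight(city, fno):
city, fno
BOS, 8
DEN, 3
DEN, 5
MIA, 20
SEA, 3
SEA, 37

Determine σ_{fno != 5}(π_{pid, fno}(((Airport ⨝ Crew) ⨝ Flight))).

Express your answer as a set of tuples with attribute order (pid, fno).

Natural join on dist: {(DEN, 4930, 30), (DEN, 4930, 31), (DEN, 4930, 35), (DEN, 4930, 7), (DEN, 780, 1), (SEA, 780, 1)}
Natural join on city: {(DEN, 4930, 30, 3), (DEN, 4930, 30, 5), (DEN, 4930, 31, 3), (DEN, 4930, 31, 5), (DEN, 4930, 35, 3), (DEN, 4930, 35, 5), (DEN, 4930, 7, 3), (DEN, 4930, 7, 5), (DEN, 780, 1, 3), (DEN, 780, 1, 5), (SEA, 780, 1, 3), (SEA, 780, 1, 37)}
π_{pid, fno} gives {(1, 3), (1, 37), (1, 5), (30, 3), (30, 5), (31, 3), (31, 5), (35, 3), (35, 5), (7, 3), (7, 5)} (1 duplicate(s) eliminated).
Apply σ_{fno != 5}; surviving tuples: {(1, 3), (1, 37), (30, 3), (31, 3), (35, 3), (7, 3)}

{(1, 3), (1, 37), (30, 3), (31, 3), (35, 3), (7, 3)}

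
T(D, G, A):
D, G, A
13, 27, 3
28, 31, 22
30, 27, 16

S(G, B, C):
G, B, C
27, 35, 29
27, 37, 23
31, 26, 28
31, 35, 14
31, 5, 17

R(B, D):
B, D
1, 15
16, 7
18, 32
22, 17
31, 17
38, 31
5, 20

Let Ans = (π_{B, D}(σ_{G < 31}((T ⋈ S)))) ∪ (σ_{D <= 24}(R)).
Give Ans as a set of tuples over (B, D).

{(1, 15), (16, 7), (22, 17), (31, 17), (35, 13), (35, 30), (37, 13), (37, 30), (5, 20)}

T ⋈ S (natural join on G): {(13, 27, 3, 35, 29), (13, 27, 3, 37, 23), (28, 31, 22, 26, 28), (28, 31, 22, 35, 14), (28, 31, 22, 5, 17), (30, 27, 16, 35, 29), (30, 27, 16, 37, 23)}
Apply σ_{G < 31}; surviving tuples: {(13, 27, 3, 35, 29), (13, 27, 3, 37, 23), (30, 27, 16, 35, 29), (30, 27, 16, 37, 23)}
π[B, D]: project onto (B, D) → {(35, 13), (35, 30), (37, 13), (37, 30)}
Apply σ_{D <= 24}; surviving tuples: {(1, 15), (16, 7), (22, 17), (31, 17), (5, 20)}
Set union of the two operands is {(1, 15), (16, 7), (22, 17), (31, 17), (35, 13), (35, 30), (37, 13), (37, 30), (5, 20)}.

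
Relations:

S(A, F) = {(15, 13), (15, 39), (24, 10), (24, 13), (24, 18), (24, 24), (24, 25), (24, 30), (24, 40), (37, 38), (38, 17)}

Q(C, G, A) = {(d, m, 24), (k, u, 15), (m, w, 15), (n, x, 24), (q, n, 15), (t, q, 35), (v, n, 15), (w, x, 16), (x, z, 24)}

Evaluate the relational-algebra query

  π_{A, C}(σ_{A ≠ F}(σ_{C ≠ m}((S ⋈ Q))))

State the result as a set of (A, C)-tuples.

S ⋈ Q (natural join on A): {(15, 13, k, u), (15, 13, m, w), (15, 13, q, n), (15, 13, v, n), (15, 39, k, u), (15, 39, m, w), (15, 39, q, n), (15, 39, v, n), (24, 10, d, m), (24, 10, n, x), (24, 10, x, z), (24, 13, d, m), (24, 13, n, x), (24, 13, x, z), (24, 18, d, m), (24, 18, n, x), (24, 18, x, z), (24, 24, d, m), (24, 24, n, x), (24, 24, x, z), (24, 25, d, m), (24, 25, n, x), (24, 25, x, z), (24, 30, d, m), (24, 30, n, x), (24, 30, x, z), (24, 40, d, m), (24, 40, n, x), (24, 40, x, z)}
Filtering on C ≠ m leaves {(15, 13, k, u), (15, 13, q, n), (15, 13, v, n), (15, 39, k, u), (15, 39, q, n), (15, 39, v, n), (24, 10, d, m), (24, 10, n, x), (24, 10, x, z), (24, 13, d, m), (24, 13, n, x), (24, 13, x, z), (24, 18, d, m), (24, 18, n, x), (24, 18, x, z), (24, 24, d, m), (24, 24, n, x), (24, 24, x, z), (24, 25, d, m), (24, 25, n, x), (24, 25, x, z), (24, 30, d, m), (24, 30, n, x), (24, 30, x, z), (24, 40, d, m), (24, 40, n, x), (24, 40, x, z)}.
Filtering on A ≠ F leaves {(15, 13, k, u), (15, 13, q, n), (15, 13, v, n), (15, 39, k, u), (15, 39, q, n), (15, 39, v, n), (24, 10, d, m), (24, 10, n, x), (24, 10, x, z), (24, 13, d, m), (24, 13, n, x), (24, 13, x, z), (24, 18, d, m), (24, 18, n, x), (24, 18, x, z), (24, 25, d, m), (24, 25, n, x), (24, 25, x, z), (24, 30, d, m), (24, 30, n, x), (24, 30, x, z), (24, 40, d, m), (24, 40, n, x), (24, 40, x, z)}.
Projecting to A, C (18 duplicate(s) eliminated): {(15, k), (15, q), (15, v), (24, d), (24, n), (24, x)}

{(15, k), (15, q), (15, v), (24, d), (24, n), (24, x)}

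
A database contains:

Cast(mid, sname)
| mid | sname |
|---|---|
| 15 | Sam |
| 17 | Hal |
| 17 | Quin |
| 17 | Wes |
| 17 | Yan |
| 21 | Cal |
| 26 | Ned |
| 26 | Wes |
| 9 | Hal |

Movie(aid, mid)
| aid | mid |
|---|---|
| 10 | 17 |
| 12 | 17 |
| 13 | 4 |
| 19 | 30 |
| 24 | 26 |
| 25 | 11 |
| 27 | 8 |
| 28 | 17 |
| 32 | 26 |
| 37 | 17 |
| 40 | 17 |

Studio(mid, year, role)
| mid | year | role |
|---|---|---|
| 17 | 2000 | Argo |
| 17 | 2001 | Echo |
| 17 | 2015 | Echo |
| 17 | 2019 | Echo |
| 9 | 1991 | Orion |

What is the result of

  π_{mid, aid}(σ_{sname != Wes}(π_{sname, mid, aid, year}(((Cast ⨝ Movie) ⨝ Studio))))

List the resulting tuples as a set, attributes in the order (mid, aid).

{(17, 10), (17, 12), (17, 28), (17, 37), (17, 40)}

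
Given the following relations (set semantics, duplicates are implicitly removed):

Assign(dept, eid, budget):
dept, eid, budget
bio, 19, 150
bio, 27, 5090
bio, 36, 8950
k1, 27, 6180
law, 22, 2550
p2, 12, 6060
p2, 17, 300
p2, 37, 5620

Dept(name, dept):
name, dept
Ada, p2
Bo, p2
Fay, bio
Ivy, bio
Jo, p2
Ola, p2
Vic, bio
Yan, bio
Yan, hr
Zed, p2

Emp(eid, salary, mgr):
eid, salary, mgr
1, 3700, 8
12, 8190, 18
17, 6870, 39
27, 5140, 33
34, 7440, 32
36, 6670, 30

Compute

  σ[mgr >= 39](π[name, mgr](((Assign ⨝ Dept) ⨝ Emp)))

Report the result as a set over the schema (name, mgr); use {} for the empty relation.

Joining Assign and Dept on dept yields {(bio, 19, 150, Fay), (bio, 19, 150, Ivy), (bio, 19, 150, Vic), (bio, 19, 150, Yan), (bio, 27, 5090, Fay), (bio, 27, 5090, Ivy), (bio, 27, 5090, Vic), (bio, 27, 5090, Yan), (bio, 36, 8950, Fay), (bio, 36, 8950, Ivy), (bio, 36, 8950, Vic), (bio, 36, 8950, Yan), (p2, 12, 6060, Ada), (p2, 12, 6060, Bo), (p2, 12, 6060, Jo), (p2, 12, 6060, Ola), (p2, 12, 6060, Zed), (p2, 17, 300, Ada), (p2, 17, 300, Bo), (p2, 17, 300, Jo), (p2, 17, 300, Ola), (p2, 17, 300, Zed), (p2, 37, 5620, Ada), (p2, 37, 5620, Bo), (p2, 37, 5620, Jo), (p2, 37, 5620, Ola), (p2, 37, 5620, Zed)}.
Joining (Assign ⨝ Dept) and Emp on eid yields {(bio, 27, 5090, Fay, 5140, 33), (bio, 27, 5090, Ivy, 5140, 33), (bio, 27, 5090, Vic, 5140, 33), (bio, 27, 5090, Yan, 5140, 33), (bio, 36, 8950, Fay, 6670, 30), (bio, 36, 8950, Ivy, 6670, 30), (bio, 36, 8950, Vic, 6670, 30), (bio, 36, 8950, Yan, 6670, 30), (p2, 12, 6060, Ada, 8190, 18), (p2, 12, 6060, Bo, 8190, 18), (p2, 12, 6060, Jo, 8190, 18), (p2, 12, 6060, Ola, 8190, 18), (p2, 12, 6060, Zed, 8190, 18), (p2, 17, 300, Ada, 6870, 39), (p2, 17, 300, Bo, 6870, 39), (p2, 17, 300, Jo, 6870, 39), (p2, 17, 300, Ola, 6870, 39), (p2, 17, 300, Zed, 6870, 39)}.
Keep only column(s) name, mgr: {(Ada, 18), (Ada, 39), (Bo, 18), (Bo, 39), (Fay, 30), (Fay, 33), (Ivy, 30), (Ivy, 33), (Jo, 18), (Jo, 39), (Ola, 18), (Ola, 39), (Vic, 30), (Vic, 33), (Yan, 30), (Yan, 33), (Zed, 18), (Zed, 39)}
Apply σ_{mgr >= 39}; surviving tuples: {(Ada, 39), (Bo, 39), (Jo, 39), (Ola, 39), (Zed, 39)}

{(Ada, 39), (Bo, 39), (Jo, 39), (Ola, 39), (Zed, 39)}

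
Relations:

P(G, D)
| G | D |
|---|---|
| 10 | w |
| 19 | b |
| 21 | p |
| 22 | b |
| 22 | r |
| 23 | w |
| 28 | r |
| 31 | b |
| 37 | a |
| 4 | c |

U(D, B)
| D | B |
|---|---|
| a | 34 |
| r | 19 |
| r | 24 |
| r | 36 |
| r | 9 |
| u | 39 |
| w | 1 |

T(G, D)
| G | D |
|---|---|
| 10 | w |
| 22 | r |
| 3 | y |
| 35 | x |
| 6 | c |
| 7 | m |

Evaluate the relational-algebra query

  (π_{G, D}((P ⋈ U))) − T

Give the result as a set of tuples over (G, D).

{(23, w), (28, r), (37, a)}

Natural join on D: {(10, w, 1), (22, r, 19), (22, r, 24), (22, r, 36), (22, r, 9), (23, w, 1), (28, r, 19), (28, r, 24), (28, r, 36), (28, r, 9), (37, a, 34)}
π[G, D]: project onto (G, D) (6 duplicate(s) eliminated) → {(10, w), (22, r), (23, w), (28, r), (37, a)}
Taking the difference: {(23, w), (28, r), (37, a)}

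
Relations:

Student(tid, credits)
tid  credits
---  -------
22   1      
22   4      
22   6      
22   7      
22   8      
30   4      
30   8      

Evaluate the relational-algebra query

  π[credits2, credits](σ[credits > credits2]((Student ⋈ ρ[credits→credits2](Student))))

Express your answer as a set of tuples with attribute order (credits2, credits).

{(1, 4), (1, 6), (1, 7), (1, 8), (4, 6), (4, 7), (4, 8), (6, 7), (6, 8), (7, 8)}

ρ[credits→credits2]: schema becomes (tid, credits2); tuples unchanged.
Student ⋈ ρ[credits→credits2](Student) (natural join on tid): {(22, 1, 1), (22, 1, 4), (22, 1, 6), (22, 1, 7), (22, 1, 8), (22, 4, 1), (22, 4, 4), (22, 4, 6), (22, 4, 7), (22, 4, 8), (22, 6, 1), (22, 6, 4), (22, 6, 6), (22, 6, 7), (22, 6, 8), (22, 7, 1), (22, 7, 4), (22, 7, 6), (22, 7, 7), (22, 7, 8), (22, 8, 1), (22, 8, 4), (22, 8, 6), (22, 8, 7), (22, 8, 8), (30, 4, 4), (30, 4, 8), (30, 8, 4), (30, 8, 8)}
Apply σ_{credits > credits2}; surviving tuples: {(22, 4, 1), (22, 6, 1), (22, 6, 4), (22, 7, 1), (22, 7, 4), (22, 7, 6), (22, 8, 1), (22, 8, 4), (22, 8, 6), (22, 8, 7), (30, 8, 4)}
Keep only column(s) credits2, credits (1 duplicate(s) eliminated): {(1, 4), (1, 6), (1, 7), (1, 8), (4, 6), (4, 7), (4, 8), (6, 7), (6, 8), (7, 8)}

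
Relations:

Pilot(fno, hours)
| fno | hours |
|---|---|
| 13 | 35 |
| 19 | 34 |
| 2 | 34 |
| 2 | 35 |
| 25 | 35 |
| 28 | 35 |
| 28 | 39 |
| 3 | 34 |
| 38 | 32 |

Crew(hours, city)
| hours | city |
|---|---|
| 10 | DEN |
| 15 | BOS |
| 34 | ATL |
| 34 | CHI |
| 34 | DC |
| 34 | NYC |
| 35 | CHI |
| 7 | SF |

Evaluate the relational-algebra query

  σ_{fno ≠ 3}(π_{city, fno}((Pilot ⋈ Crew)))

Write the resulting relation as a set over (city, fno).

Joining Pilot and Crew on hours yields {(13, 35, CHI), (19, 34, ATL), (19, 34, CHI), (19, 34, DC), (19, 34, NYC), (2, 34, ATL), (2, 34, CHI), (2, 34, DC), (2, 34, NYC), (2, 35, CHI), (25, 35, CHI), (28, 35, CHI), (3, 34, ATL), (3, 34, CHI), (3, 34, DC), (3, 34, NYC)}.
π_{city, fno} gives {(ATL, 19), (ATL, 2), (ATL, 3), (CHI, 13), (CHI, 19), (CHI, 2), (CHI, 25), (CHI, 28), (CHI, 3), (DC, 19), (DC, 2), (DC, 3), (NYC, 19), (NYC, 2), (NYC, 3)} (1 duplicate(s) eliminated).
Apply σ_{fno ≠ 3}; surviving tuples: {(ATL, 19), (ATL, 2), (CHI, 13), (CHI, 19), (CHI, 2), (CHI, 25), (CHI, 28), (DC, 19), (DC, 2), (NYC, 19), (NYC, 2)}

{(ATL, 19), (ATL, 2), (CHI, 13), (CHI, 19), (CHI, 2), (CHI, 25), (CHI, 28), (DC, 19), (DC, 2), (NYC, 19), (NYC, 2)}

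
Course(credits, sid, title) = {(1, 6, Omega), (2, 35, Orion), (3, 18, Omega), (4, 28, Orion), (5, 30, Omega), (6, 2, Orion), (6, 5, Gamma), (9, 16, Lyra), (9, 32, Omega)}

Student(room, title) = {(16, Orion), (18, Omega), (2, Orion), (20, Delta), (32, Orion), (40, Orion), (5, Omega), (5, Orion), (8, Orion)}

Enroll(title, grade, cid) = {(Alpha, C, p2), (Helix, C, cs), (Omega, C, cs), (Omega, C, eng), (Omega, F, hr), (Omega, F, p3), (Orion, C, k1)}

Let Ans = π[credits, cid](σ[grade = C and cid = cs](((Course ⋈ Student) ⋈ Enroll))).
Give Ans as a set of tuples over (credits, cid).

Natural join on title: {(1, 6, Omega, 18), (1, 6, Omega, 5), (2, 35, Orion, 16), (2, 35, Orion, 2), (2, 35, Orion, 32), (2, 35, Orion, 40), (2, 35, Orion, 5), (2, 35, Orion, 8), (3, 18, Omega, 18), (3, 18, Omega, 5), (4, 28, Orion, 16), (4, 28, Orion, 2), (4, 28, Orion, 32), (4, 28, Orion, 40), (4, 28, Orion, 5), (4, 28, Orion, 8), (5, 30, Omega, 18), (5, 30, Omega, 5), (6, 2, Orion, 16), (6, 2, Orion, 2), (6, 2, Orion, 32), (6, 2, Orion, 40), (6, 2, Orion, 5), (6, 2, Orion, 8), (9, 32, Omega, 18), (9, 32, Omega, 5)}
Natural join on title: {(1, 6, Omega, 18, C, cs), (1, 6, Omega, 18, C, eng), (1, 6, Omega, 18, F, hr), (1, 6, Omega, 18, F, p3), (1, 6, Omega, 5, C, cs), (1, 6, Omega, 5, C, eng), (1, 6, Omega, 5, F, hr), (1, 6, Omega, 5, F, p3), (2, 35, Orion, 16, C, k1), (2, 35, Orion, 2, C, k1), (2, 35, Orion, 32, C, k1), (2, 35, Orion, 40, C, k1), (2, 35, Orion, 5, C, k1), (2, 35, Orion, 8, C, k1), (3, 18, Omega, 18, C, cs), (3, 18, Omega, 18, C, eng), (3, 18, Omega, 18, F, hr), (3, 18, Omega, 18, F, p3), (3, 18, Omega, 5, C, cs), (3, 18, Omega, 5, C, eng), (3, 18, Omega, 5, F, hr), (3, 18, Omega, 5, F, p3), (4, 28, Orion, 16, C, k1), (4, 28, Orion, 2, C, k1), (4, 28, Orion, 32, C, k1), (4, 28, Orion, 40, C, k1), (4, 28, Orion, 5, C, k1), (4, 28, Orion, 8, C, k1), (5, 30, Omega, 18, C, cs), (5, 30, Omega, 18, C, eng), (5, 30, Omega, 18, F, hr), (5, 30, Omega, 18, F, p3), (5, 30, Omega, 5, C, cs), (5, 30, Omega, 5, C, eng), (5, 30, Omega, 5, F, hr), (5, 30, Omega, 5, F, p3), (6, 2, Orion, 16, C, k1), (6, 2, Orion, 2, C, k1), (6, 2, Orion, 32, C, k1), (6, 2, Orion, 40, C, k1), (6, 2, Orion, 5, C, k1), (6, 2, Orion, 8, C, k1), (9, 32, Omega, 18, C, cs), (9, 32, Omega, 18, C, eng), (9, 32, Omega, 18, F, hr), (9, 32, Omega, 18, F, p3), (9, 32, Omega, 5, C, cs), (9, 32, Omega, 5, C, eng), (9, 32, Omega, 5, F, hr), (9, 32, Omega, 5, F, p3)}
Selection grade = C and cid = cs: {(1, 6, Omega, 18, C, cs), (1, 6, Omega, 5, C, cs), (3, 18, Omega, 18, C, cs), (3, 18, Omega, 5, C, cs), (5, 30, Omega, 18, C, cs), (5, 30, Omega, 5, C, cs), (9, 32, Omega, 18, C, cs), (9, 32, Omega, 5, C, cs)}
Keep only column(s) credits, cid (4 duplicate(s) eliminated): {(1, cs), (3, cs), (5, cs), (9, cs)}

{(1, cs), (3, cs), (5, cs), (9, cs)}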